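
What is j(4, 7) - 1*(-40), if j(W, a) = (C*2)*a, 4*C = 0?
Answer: 40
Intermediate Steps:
C = 0 (C = (¼)*0 = 0)
j(W, a) = 0 (j(W, a) = (0*2)*a = 0*a = 0)
j(4, 7) - 1*(-40) = 0 - 1*(-40) = 0 + 40 = 40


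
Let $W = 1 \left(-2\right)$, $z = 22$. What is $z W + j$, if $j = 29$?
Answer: $-15$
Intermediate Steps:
$W = -2$
$z W + j = 22 \left(-2\right) + 29 = -44 + 29 = -15$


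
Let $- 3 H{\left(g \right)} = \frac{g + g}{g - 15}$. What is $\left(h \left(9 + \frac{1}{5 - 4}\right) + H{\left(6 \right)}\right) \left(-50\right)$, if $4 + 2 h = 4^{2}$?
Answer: $- \frac{27200}{9} \approx -3022.2$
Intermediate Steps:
$h = 6$ ($h = -2 + \frac{4^{2}}{2} = -2 + \frac{1}{2} \cdot 16 = -2 + 8 = 6$)
$H{\left(g \right)} = - \frac{2 g}{3 \left(-15 + g\right)}$ ($H{\left(g \right)} = - \frac{\left(g + g\right) \frac{1}{g - 15}}{3} = - \frac{2 g \frac{1}{-15 + g}}{3} = - \frac{2 g}{3 \left(-15 + g\right)}$)
$\left(h \left(9 + \frac{1}{5 - 4}\right) + H{\left(6 \right)}\right) \left(-50\right) = \left(6 \left(9 + \frac{1}{5 - 4}\right) - \frac{12}{-45 + 3 \cdot 6}\right) \left(-50\right) = \left(6 \left(9 + 1^{-1}\right) - \frac{12}{-45 + 18}\right) \left(-50\right) = \left(6 \left(9 + 1\right) - \frac{12}{-27}\right) \left(-50\right) = \left(6 \cdot 10 - 12 \left(- \frac{1}{27}\right)\right) \left(-50\right) = \left(60 + \frac{4}{9}\right) \left(-50\right) = \frac{544}{9} \left(-50\right) = - \frac{27200}{9}$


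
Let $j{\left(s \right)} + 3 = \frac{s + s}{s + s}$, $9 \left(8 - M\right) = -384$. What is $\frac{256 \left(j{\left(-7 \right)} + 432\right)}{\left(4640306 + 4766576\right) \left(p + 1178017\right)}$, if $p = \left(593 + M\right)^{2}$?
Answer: $\frac{247680}{33702304237537} \approx 7.3491 \cdot 10^{-9}$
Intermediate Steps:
$M = \frac{152}{3}$ ($M = 8 - - \frac{128}{3} = 8 + \frac{128}{3} = \frac{152}{3} \approx 50.667$)
$j{\left(s \right)} = -2$ ($j{\left(s \right)} = -3 + \frac{s + s}{s + s} = -3 + \frac{2 s}{2 s} = -3 + 2 s \frac{1}{2 s} = -3 + 1 = -2$)
$p = \frac{3728761}{9}$ ($p = \left(593 + \frac{152}{3}\right)^{2} = \left(\frac{1931}{3}\right)^{2} = \frac{3728761}{9} \approx 4.1431 \cdot 10^{5}$)
$\frac{256 \left(j{\left(-7 \right)} + 432\right)}{\left(4640306 + 4766576\right) \left(p + 1178017\right)} = \frac{256 \left(-2 + 432\right)}{\left(4640306 + 4766576\right) \left(\frac{3728761}{9} + 1178017\right)} = \frac{256 \cdot 430}{9406882 \cdot \frac{14330914}{9}} = \frac{110080}{\frac{134809216950148}{9}} = 110080 \cdot \frac{9}{134809216950148} = \frac{247680}{33702304237537}$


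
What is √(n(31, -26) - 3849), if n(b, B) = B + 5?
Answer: 3*I*√430 ≈ 62.209*I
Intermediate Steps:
n(b, B) = 5 + B
√(n(31, -26) - 3849) = √((5 - 26) - 3849) = √(-21 - 3849) = √(-3870) = 3*I*√430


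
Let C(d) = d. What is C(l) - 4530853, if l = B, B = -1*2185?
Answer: -4533038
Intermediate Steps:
B = -2185
l = -2185
C(l) - 4530853 = -2185 - 4530853 = -4533038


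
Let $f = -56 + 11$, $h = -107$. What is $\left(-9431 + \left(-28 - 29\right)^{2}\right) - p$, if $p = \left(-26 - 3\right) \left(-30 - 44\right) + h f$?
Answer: $-13143$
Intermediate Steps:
$f = -45$
$p = 6961$ ($p = \left(-26 - 3\right) \left(-30 - 44\right) - -4815 = \left(-29\right) \left(-74\right) + 4815 = 2146 + 4815 = 6961$)
$\left(-9431 + \left(-28 - 29\right)^{2}\right) - p = \left(-9431 + \left(-28 - 29\right)^{2}\right) - 6961 = \left(-9431 + \left(-57\right)^{2}\right) - 6961 = \left(-9431 + 3249\right) - 6961 = -6182 - 6961 = -13143$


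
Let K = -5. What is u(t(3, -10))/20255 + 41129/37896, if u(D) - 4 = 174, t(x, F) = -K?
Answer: 839813383/767583480 ≈ 1.0941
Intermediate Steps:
t(x, F) = 5 (t(x, F) = -1*(-5) = 5)
u(D) = 178 (u(D) = 4 + 174 = 178)
u(t(3, -10))/20255 + 41129/37896 = 178/20255 + 41129/37896 = 839813383/767583480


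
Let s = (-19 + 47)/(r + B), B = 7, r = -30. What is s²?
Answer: 784/529 ≈ 1.4820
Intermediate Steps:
s = -28/23 (s = (-19 + 47)/(-30 + 7) = 28/(-23) = 28*(-1/23) = -28/23 ≈ -1.2174)
s² = (-28/23)² = 784/529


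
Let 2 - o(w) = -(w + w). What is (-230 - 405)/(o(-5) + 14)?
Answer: -635/6 ≈ -105.83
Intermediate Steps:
o(w) = 2 + 2*w (o(w) = 2 - (-1)*(w + w) = 2 - (-1)*2*w = 2 - (-2)*w = 2 + 2*w)
(-230 - 405)/(o(-5) + 14) = (-230 - 405)/((2 + 2*(-5)) + 14) = -635/((2 - 10) + 14) = -635/(-8 + 14) = -635/6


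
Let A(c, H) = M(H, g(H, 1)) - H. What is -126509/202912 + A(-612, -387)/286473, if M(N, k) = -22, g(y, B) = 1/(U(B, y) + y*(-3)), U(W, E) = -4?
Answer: -36167349877/58128809376 ≈ -0.62219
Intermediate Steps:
g(y, B) = 1/(-4 - 3*y) (g(y, B) = 1/(-4 + y*(-3)) = 1/(-4 - 3*y))
A(c, H) = -22 - H
-126509/202912 + A(-612, -387)/286473 = -126509/202912 + (-22 - 1*(-387))/286473 = -126509*1/202912 + (-22 + 387)*(1/286473) = -126509/202912 + 365*(1/286473) = -126509/202912 + 365/286473 = -36167349877/58128809376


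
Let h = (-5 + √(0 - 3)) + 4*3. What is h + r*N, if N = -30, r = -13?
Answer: 397 + I*√3 ≈ 397.0 + 1.732*I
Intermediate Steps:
h = 7 + I*√3 (h = (-5 + √(-3)) + 12 = (-5 + I*√3) + 12 = 7 + I*√3 ≈ 7.0 + 1.732*I)
h + r*N = (7 + I*√3) - 13*(-30) = (7 + I*√3) + 390 = 397 + I*√3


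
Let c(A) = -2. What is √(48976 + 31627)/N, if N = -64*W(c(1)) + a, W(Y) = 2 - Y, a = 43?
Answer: -√80603/213 ≈ -1.3329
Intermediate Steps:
N = -213 (N = -64*(2 - 1*(-2)) + 43 = -64*(2 + 2) + 43 = -64*4 + 43 = -256 + 43 = -213)
√(48976 + 31627)/N = √(48976 + 31627)/(-213) = √80603*(-1/213) = -√80603/213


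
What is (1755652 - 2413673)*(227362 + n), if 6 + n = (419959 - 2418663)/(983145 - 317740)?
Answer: -7657431907033692/51185 ≈ -1.4960e+11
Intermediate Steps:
n = -5991134/665405 (n = -6 + (419959 - 2418663)/(983145 - 317740) = -6 - 1998704/665405 = -5991134/665405 ≈ -9.0037)
(1755652 - 2413673)*(227362 + n) = (1755652 - 2413673)*(227362 - 5991134/665405) = -658021*151281820476/665405 = -7657431907033692/51185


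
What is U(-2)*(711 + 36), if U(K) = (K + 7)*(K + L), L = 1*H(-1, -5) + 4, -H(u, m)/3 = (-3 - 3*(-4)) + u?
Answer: -82170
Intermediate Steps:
H(u, m) = -27 - 3*u (H(u, m) = -3*((-3 - 3*(-4)) + u) = -3*((-3 + 12) + u) = -3*(9 + u) = -27 - 3*u)
L = -20 (L = 1*(-27 - 3*(-1)) + 4 = 1*(-27 + 3) + 4 = 1*(-24) + 4 = -24 + 4 = -20)
U(K) = (-20 + K)*(7 + K) (U(K) = (K + 7)*(K - 20) = (7 + K)*(-20 + K) = (-20 + K)*(7 + K))
U(-2)*(711 + 36) = (-140 + (-2)**2 - 13*(-2))*(711 + 36) = (-140 + 4 + 26)*747 = -110*747 = -82170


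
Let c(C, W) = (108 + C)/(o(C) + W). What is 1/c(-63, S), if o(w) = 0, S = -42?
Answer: -14/15 ≈ -0.93333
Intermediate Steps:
c(C, W) = (108 + C)/W (c(C, W) = (108 + C)/(0 + W) = (108 + C)/W)
1/c(-63, S) = 1/((108 - 63)/(-42)) = 1/(-1/42*45) = 1/(-15/14) = -14/15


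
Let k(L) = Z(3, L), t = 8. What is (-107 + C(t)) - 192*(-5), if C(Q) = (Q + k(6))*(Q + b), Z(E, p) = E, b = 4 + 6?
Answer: 1051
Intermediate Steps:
b = 10
k(L) = 3
C(Q) = (3 + Q)*(10 + Q) (C(Q) = (Q + 3)*(Q + 10) = (3 + Q)*(10 + Q))
(-107 + C(t)) - 192*(-5) = (-107 + (30 + 8² + 13*8)) - 192*(-5) = (-107 + (30 + 64 + 104)) - 64*(-15) = (-107 + 198) + 960 = 91 + 960 = 1051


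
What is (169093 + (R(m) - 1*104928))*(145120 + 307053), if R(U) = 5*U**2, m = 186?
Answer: 107230566085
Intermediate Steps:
(169093 + (R(m) - 1*104928))*(145120 + 307053) = (169093 + (5*186**2 - 1*104928))*(145120 + 307053) = (169093 + (5*34596 - 104928))*452173 = (169093 + (172980 - 104928))*452173 = (169093 + 68052)*452173 = 237145*452173 = 107230566085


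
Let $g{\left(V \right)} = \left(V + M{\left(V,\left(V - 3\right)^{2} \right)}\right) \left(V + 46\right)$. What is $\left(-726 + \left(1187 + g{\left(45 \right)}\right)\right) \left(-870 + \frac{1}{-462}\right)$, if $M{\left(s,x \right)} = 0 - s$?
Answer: $- \frac{185294801}{462} \approx -4.0107 \cdot 10^{5}$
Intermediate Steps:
$M{\left(s,x \right)} = - s$
$g{\left(V \right)} = 0$ ($g{\left(V \right)} = \left(V - V\right) \left(V + 46\right) = 0 \left(46 + V\right) = 0$)
$\left(-726 + \left(1187 + g{\left(45 \right)}\right)\right) \left(-870 + \frac{1}{-462}\right) = \left(-726 + \left(1187 + 0\right)\right) \left(-870 + \frac{1}{-462}\right) = \left(-726 + 1187\right) \left(-870 - \frac{1}{462}\right) = 461 \left(- \frac{401941}{462}\right) = - \frac{185294801}{462}$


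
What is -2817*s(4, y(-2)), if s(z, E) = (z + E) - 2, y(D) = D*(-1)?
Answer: -11268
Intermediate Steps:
y(D) = -D
s(z, E) = -2 + E + z (s(z, E) = (E + z) - 2 = -2 + E + z)
-2817*s(4, y(-2)) = -2817*(-2 - 1*(-2) + 4) = -2817*(-2 + 2 + 4) = -2817*4 = -11268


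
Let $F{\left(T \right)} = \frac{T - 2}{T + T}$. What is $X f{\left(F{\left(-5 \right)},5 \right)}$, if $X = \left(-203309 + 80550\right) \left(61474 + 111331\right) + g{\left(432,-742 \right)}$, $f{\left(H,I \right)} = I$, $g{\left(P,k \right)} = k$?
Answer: $-106066848685$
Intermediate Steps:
$F{\left(T \right)} = \frac{-2 + T}{2 T}$
$X = -21213369737$ ($X = \left(-203309 + 80550\right) \left(61474 + 111331\right) - 742 = \left(-122759\right) 172805 - 742 = -21213368995 - 742 = -21213369737$)
$X f{\left(F{\left(-5 \right)},5 \right)} = \left(-21213369737\right) 5 = -106066848685$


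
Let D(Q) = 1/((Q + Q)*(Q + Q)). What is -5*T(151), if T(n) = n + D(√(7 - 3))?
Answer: -12085/16 ≈ -755.31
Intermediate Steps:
D(Q) = 1/(4*Q²) (D(Q) = 1/((2*Q)*(2*Q)) = 1/(4*Q²))
T(n) = 1/16 + n (T(n) = n + 1/(4*(√(7 - 3))²) = n + 1/(4*(√4)²) = n + (¼)/2² = n + (¼)*(¼) = n + 1/16 = 1/16 + n)
-5*T(151) = -5*(1/16 + 151) = -5*2417/16 = -12085/16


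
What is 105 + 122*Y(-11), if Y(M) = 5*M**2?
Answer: 73915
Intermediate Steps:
105 + 122*Y(-11) = 105 + 122*(5*(-11)**2) = 105 + 122*(5*121) = 105 + 122*605 = 105 + 73810 = 73915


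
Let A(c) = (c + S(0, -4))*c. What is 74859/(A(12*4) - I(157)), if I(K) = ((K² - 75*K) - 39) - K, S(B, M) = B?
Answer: -24953/3458 ≈ -7.2160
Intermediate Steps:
I(K) = -39 + K² - 76*K (I(K) = (-39 + K² - 75*K) - K = -39 + K² - 76*K)
A(c) = c² (A(c) = (c + 0)*c = c*c = c²)
74859/(A(12*4) - I(157)) = 74859/((12*4)² - (-39 + 157² - 76*157)) = 74859/(48² - (-39 + 24649 - 11932)) = 74859/(2304 - 1*12678) = 74859/(2304 - 12678) = 74859/(-10374) = 74859*(-1/10374) = -24953/3458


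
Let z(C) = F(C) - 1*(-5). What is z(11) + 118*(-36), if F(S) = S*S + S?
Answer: -4111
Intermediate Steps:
F(S) = S + S**2 (F(S) = S**2 + S = S + S**2)
z(C) = 5 + C*(1 + C) (z(C) = C*(1 + C) - 1*(-5) = C*(1 + C) + 5 = 5 + C*(1 + C))
z(11) + 118*(-36) = (5 + 11*(1 + 11)) + 118*(-36) = (5 + 11*12) - 4248 = (5 + 132) - 4248 = 137 - 4248 = -4111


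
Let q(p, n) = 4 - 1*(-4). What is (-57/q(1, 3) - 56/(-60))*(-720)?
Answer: 4458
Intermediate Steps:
q(p, n) = 8 (q(p, n) = 4 + 4 = 8)
(-57/q(1, 3) - 56/(-60))*(-720) = (-57/8 - 56/(-60))*(-720) = (-57*1/8 - 56*(-1/60))*(-720) = (-57/8 + 14/15)*(-720) = -743/120*(-720) = 4458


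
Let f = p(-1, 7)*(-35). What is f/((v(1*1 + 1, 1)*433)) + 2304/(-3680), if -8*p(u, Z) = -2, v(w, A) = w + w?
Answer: -502841/796720 ≈ -0.63114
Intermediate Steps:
v(w, A) = 2*w
p(u, Z) = ¼ (p(u, Z) = -⅛*(-2) = ¼)
f = -35/4 (f = (¼)*(-35) = -35/4 ≈ -8.7500)
f/((v(1*1 + 1, 1)*433)) + 2304/(-3680) = -35*1/(866*(1*1 + 1))/4 + 2304/(-3680) = -35*1/(866*(1 + 1))/4 + 2304*(-1/3680) = -35/(4*((2*2)*433)) - 72/115 = -35/(4*(4*433)) - 72/115 = -35/4/1732 - 72/115 = -35/4*1/1732 - 72/115 = -35/6928 - 72/115 = -502841/796720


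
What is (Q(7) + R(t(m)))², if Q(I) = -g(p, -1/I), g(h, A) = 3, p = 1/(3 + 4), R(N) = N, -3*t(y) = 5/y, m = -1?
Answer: 16/9 ≈ 1.7778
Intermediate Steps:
t(y) = -5/(3*y)
p = ⅐ (p = 1/7 = ⅐ ≈ 0.14286)
Q(I) = -3 (Q(I) = -1*3 = -3)
(Q(7) + R(t(m)))² = (-3 - 5/3/(-1))² = (-3 - 5/3*(-1))² = (-3 + 5/3)² = (-4/3)² = 16/9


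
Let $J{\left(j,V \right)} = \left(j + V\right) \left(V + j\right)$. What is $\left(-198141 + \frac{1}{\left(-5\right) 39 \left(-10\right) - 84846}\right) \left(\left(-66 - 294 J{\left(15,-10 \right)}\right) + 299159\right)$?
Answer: $- \frac{4791906880645391}{82896} \approx -5.7806 \cdot 10^{10}$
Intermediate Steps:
$J{\left(j,V \right)} = \left(V + j\right)^{2}$ ($J{\left(j,V \right)} = \left(V + j\right) \left(V + j\right) = \left(V + j\right)^{2}$)
$\left(-198141 + \frac{1}{\left(-5\right) 39 \left(-10\right) - 84846}\right) \left(\left(-66 - 294 J{\left(15,-10 \right)}\right) + 299159\right) = \left(-198141 + \frac{1}{\left(-5\right) 39 \left(-10\right) - 84846}\right) \left(\left(-66 - 294 \left(-10 + 15\right)^{2}\right) + 299159\right) = \left(-198141 + \frac{1}{\left(-195\right) \left(-10\right) - 84846}\right) \left(\left(-66 - 294 \cdot 5^{2}\right) + 299159\right) = \left(-198141 + \frac{1}{1950 - 84846}\right) \left(\left(-66 - 7350\right) + 299159\right) = \left(-198141 + \frac{1}{-82896}\right) \left(\left(-66 - 7350\right) + 299159\right) = \left(-198141 - \frac{1}{82896}\right) \left(-7416 + 299159\right) = \left(- \frac{16425096337}{82896}\right) 291743 = - \frac{4791906880645391}{82896}$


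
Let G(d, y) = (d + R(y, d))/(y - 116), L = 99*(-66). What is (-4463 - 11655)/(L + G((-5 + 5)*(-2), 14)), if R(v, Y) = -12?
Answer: 137003/55538 ≈ 2.4668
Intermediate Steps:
L = -6534
G(d, y) = (-12 + d)/(-116 + y) (G(d, y) = (d - 12)/(y - 116) = (-12 + d)/(-116 + y))
(-4463 - 11655)/(L + G((-5 + 5)*(-2), 14)) = (-4463 - 11655)/(-6534 + (-12 + (-5 + 5)*(-2))/(-116 + 14)) = -16118/(-6534 + (-12 + 0*(-2))/(-102)) = -16118/(-6534 - (-12 + 0)/102) = -16118/(-6534 - 1/102*(-12)) = -16118/(-6534 + 2/17) = -16118/(-111076/17) = -16118*(-17/111076) = 137003/55538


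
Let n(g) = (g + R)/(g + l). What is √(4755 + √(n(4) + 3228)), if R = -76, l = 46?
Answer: √(118875 + 10*√20166)/5 ≈ 69.367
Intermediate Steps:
n(g) = (-76 + g)/(46 + g) (n(g) = (g - 76)/(g + 46) = (-76 + g)/(46 + g))
√(4755 + √(n(4) + 3228)) = √(4755 + √((-76 + 4)/(46 + 4) + 3228)) = √(4755 + √(-72/50 + 3228)) = √(4755 + √((1/50)*(-72) + 3228)) = √(4755 + √(-36/25 + 3228)) = √(4755 + √(80664/25)) = √(4755 + 2*√20166/5)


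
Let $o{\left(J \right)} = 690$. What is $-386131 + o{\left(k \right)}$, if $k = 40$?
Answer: $-385441$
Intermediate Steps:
$-386131 + o{\left(k \right)} = -386131 + 690 = -385441$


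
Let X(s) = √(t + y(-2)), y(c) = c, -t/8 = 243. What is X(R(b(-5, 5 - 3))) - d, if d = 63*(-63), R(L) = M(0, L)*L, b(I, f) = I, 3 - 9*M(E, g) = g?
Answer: 3969 + I*√1946 ≈ 3969.0 + 44.113*I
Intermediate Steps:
t = -1944 (t = -8*243 = -1944)
M(E, g) = ⅓ - g/9
R(L) = L*(⅓ - L/9) (R(L) = (⅓ - L/9)*L = L*(⅓ - L/9))
X(s) = I*√1946 (X(s) = √(-1944 - 2) = √(-1946) = I*√1946)
d = -3969
X(R(b(-5, 5 - 3))) - d = I*√1946 - 1*(-3969) = I*√1946 + 3969 = 3969 + I*√1946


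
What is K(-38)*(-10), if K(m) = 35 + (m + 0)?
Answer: 30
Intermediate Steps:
K(m) = 35 + m
K(-38)*(-10) = (35 - 38)*(-10) = -3*(-10) = 30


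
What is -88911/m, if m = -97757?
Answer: 88911/97757 ≈ 0.90951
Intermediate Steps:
-88911/m = -88911/(-97757) = -88911*(-1/97757) = 88911/97757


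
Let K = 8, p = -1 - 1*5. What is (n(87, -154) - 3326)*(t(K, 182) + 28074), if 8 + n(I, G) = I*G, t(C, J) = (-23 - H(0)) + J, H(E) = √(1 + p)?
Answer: -472394556 + 16732*I*√5 ≈ -4.7239e+8 + 37414.0*I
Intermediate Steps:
p = -6 (p = -1 - 5 = -6)
H(E) = I*√5 (H(E) = √(1 - 6) = √(-5) = I*√5)
t(C, J) = -23 + J - I*√5 (t(C, J) = (-23 - I*√5) + J = -23 + J - I*√5)
n(I, G) = -8 + G*I (n(I, G) = -8 + I*G = -8 + G*I)
(n(87, -154) - 3326)*(t(K, 182) + 28074) = ((-8 - 154*87) - 3326)*((-23 + 182 - I*√5) + 28074) = ((-8 - 13398) - 3326)*((159 - I*√5) + 28074) = (-13406 - 3326)*(28233 - I*√5) = -16732*(28233 - I*√5) = -472394556 + 16732*I*√5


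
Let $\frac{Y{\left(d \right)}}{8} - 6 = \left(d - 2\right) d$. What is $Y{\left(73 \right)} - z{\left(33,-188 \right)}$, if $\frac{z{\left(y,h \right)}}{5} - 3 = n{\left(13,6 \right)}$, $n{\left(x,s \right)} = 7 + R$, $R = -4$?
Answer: $41482$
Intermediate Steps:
$Y{\left(d \right)} = 48 + 8 d \left(-2 + d\right)$ ($Y{\left(d \right)} = 48 + 8 \left(d - 2\right) d = 48 + 8 \left(-2 + d\right) d = 48 + 8 d \left(-2 + d\right)$)
$n{\left(x,s \right)} = 3$ ($n{\left(x,s \right)} = 7 - 4 = 3$)
$z{\left(y,h \right)} = 30$ ($z{\left(y,h \right)} = 15 + 5 \cdot 3 = 15 + 15 = 30$)
$Y{\left(73 \right)} - z{\left(33,-188 \right)} = \left(48 - 1168 + 8 \cdot 73^{2}\right) - 30 = \left(48 - 1168 + 8 \cdot 5329\right) - 30 = \left(48 - 1168 + 42632\right) - 30 = 41512 - 30 = 41482$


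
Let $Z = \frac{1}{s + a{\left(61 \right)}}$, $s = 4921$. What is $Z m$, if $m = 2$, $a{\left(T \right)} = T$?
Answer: $\frac{1}{2491} \approx 0.00040145$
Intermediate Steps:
$Z = \frac{1}{4982}$ ($Z = \frac{1}{4921 + 61} = \frac{1}{4982} \approx 0.00020072$)
$Z m = \frac{1}{4982} \cdot 2 = \frac{1}{2491}$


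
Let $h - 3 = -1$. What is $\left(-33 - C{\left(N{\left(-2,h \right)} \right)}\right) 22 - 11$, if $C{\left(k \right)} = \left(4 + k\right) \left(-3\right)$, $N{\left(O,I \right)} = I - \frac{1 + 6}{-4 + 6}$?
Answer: $-572$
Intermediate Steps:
$h = 2$ ($h = 3 - 1 = 2$)
$N{\left(O,I \right)} = - \frac{7}{2} + I$ ($N{\left(O,I \right)} = I - \frac{7}{2} = - \frac{7}{2} + I$)
$C{\left(k \right)} = -12 - 3 k$
$\left(-33 - C{\left(N{\left(-2,h \right)} \right)}\right) 22 - 11 = \left(-33 - \left(-12 - 3 \left(- \frac{7}{2} + 2\right)\right)\right) 22 - 11 = \left(-33 - \left(-12 - - \frac{9}{2}\right)\right) 22 - 11 = \left(-33 - \left(-12 + \frac{9}{2}\right)\right) 22 - 11 = \left(-33 - - \frac{15}{2}\right) 22 - 11 = \left(-33 + \frac{15}{2}\right) 22 - 11 = \left(- \frac{51}{2}\right) 22 - 11 = -561 - 11 = -572$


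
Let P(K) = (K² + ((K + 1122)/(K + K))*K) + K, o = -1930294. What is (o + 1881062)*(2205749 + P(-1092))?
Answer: -167247799552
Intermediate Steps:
P(K) = 561 + K² + 3*K/2 (P(K) = (K² + ((1122 + K)/((2*K)))*K) + K = (K² + ((1122 + K)*(1/(2*K)))*K) + K = (K² + ((1122 + K)/(2*K))*K) + K = (K² + (561 + K/2)) + K = (561 + K² + K/2) + K = 561 + K² + 3*K/2)
(o + 1881062)*(2205749 + P(-1092)) = (-1930294 + 1881062)*(2205749 + (561 + (-1092)² + (3/2)*(-1092))) = -49232*(2205749 + (561 + 1192464 - 1638)) = -49232*(2205749 + 1191387) = -49232*3397136 = -167247799552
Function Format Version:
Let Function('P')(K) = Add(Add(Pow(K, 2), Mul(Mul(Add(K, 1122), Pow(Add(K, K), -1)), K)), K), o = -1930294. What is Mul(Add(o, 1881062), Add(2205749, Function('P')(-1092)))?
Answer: -167247799552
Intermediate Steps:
Function('P')(K) = Add(561, Pow(K, 2), Mul(Rational(3, 2), K)) (Function('P')(K) = Add(Add(Pow(K, 2), Mul(Mul(Add(1122, K), Pow(Mul(2, K), -1)), K)), K) = Add(Add(Pow(K, 2), Mul(Mul(Add(1122, K), Mul(Rational(1, 2), Pow(K, -1))), K)), K) = Add(Add(Pow(K, 2), Mul(Mul(Rational(1, 2), Pow(K, -1), Add(1122, K)), K)), K) = Add(Add(Pow(K, 2), Add(561, Mul(Rational(1, 2), K))), K) = Add(Add(561, Pow(K, 2), Mul(Rational(1, 2), K)), K) = Add(561, Pow(K, 2), Mul(Rational(3, 2), K)))
Mul(Add(o, 1881062), Add(2205749, Function('P')(-1092))) = Mul(Add(-1930294, 1881062), Add(2205749, Add(561, Pow(-1092, 2), Mul(Rational(3, 2), -1092)))) = Mul(-49232, Add(2205749, Add(561, 1192464, -1638))) = Mul(-49232, Add(2205749, 1191387)) = Mul(-49232, 3397136) = -167247799552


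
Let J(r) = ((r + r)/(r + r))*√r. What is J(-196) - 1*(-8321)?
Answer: 8321 + 14*I ≈ 8321.0 + 14.0*I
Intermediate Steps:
J(r) = √r (J(r) = ((2*r)/((2*r)))*√r = ((2*r)*(1/(2*r)))*√r = 1*√r = √r)
J(-196) - 1*(-8321) = √(-196) - 1*(-8321) = 14*I + 8321 = 8321 + 14*I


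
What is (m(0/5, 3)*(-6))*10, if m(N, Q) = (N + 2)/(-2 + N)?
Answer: 60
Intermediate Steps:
m(N, Q) = (2 + N)/(-2 + N)
(m(0/5, 3)*(-6))*10 = (((2 + 0/5)/(-2 + 0/5))*(-6))*10 = (((2 + 0*(⅕))/(-2 + 0*(⅕)))*(-6))*10 = (((2 + 0)/(-2 + 0))*(-6))*10 = ((2/(-2))*(-6))*10 = (-½*2*(-6))*10 = -1*(-6)*10 = 6*10 = 60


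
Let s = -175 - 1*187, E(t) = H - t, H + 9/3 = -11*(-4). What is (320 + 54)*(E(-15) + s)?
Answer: -114444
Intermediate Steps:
H = 41 (H = -3 - 11*(-4) = -3 + 44 = 41)
E(t) = 41 - t
s = -362 (s = -175 - 187 = -362)
(320 + 54)*(E(-15) + s) = (320 + 54)*((41 - 1*(-15)) - 362) = 374*((41 + 15) - 362) = 374*(56 - 362) = 374*(-306) = -114444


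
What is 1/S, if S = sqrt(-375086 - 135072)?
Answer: -I*sqrt(510158)/510158 ≈ -0.0014001*I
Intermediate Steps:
S = I*sqrt(510158) (S = sqrt(-510158) = I*sqrt(510158) ≈ 714.25*I)
1/S = 1/(I*sqrt(510158)) = -I*sqrt(510158)/510158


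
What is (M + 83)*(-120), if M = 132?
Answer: -25800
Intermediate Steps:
(M + 83)*(-120) = (132 + 83)*(-120) = 215*(-120) = -25800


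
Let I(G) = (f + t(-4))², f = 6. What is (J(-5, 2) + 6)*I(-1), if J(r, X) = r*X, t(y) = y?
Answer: -16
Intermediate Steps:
I(G) = 4 (I(G) = (6 - 4)² = 2² = 4)
J(r, X) = X*r
(J(-5, 2) + 6)*I(-1) = (2*(-5) + 6)*4 = (-10 + 6)*4 = -4*4 = -16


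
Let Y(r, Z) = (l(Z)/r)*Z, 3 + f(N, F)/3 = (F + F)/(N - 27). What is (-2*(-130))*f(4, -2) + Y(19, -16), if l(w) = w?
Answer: -957412/437 ≈ -2190.9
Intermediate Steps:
f(N, F) = -9 + 6*F/(-27 + N) (f(N, F) = -9 + 3*((F + F)/(N - 27)) = -9 + 3*((2*F)/(-27 + N)) = -9 + 3*(2*F/(-27 + N)) = -9 + 6*F/(-27 + N))
Y(r, Z) = Z**2/r (Y(r, Z) = (Z/r)*Z = Z**2/r)
(-2*(-130))*f(4, -2) + Y(19, -16) = (-2*(-130))*(3*(81 - 3*4 + 2*(-2))/(-27 + 4)) + (-16)**2/19 = 260*(3*(81 - 12 - 4)/(-23)) + 256*(1/19) = 260*(3*(-1/23)*65) + 256/19 = 260*(-195/23) + 256/19 = -50700/23 + 256/19 = -957412/437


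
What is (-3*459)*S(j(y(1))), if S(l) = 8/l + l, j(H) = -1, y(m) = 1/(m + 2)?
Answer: 12393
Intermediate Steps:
y(m) = 1/(2 + m)
S(l) = l + 8/l
(-3*459)*S(j(y(1))) = (-3*459)*(-1 + 8/(-1)) = -1377*(-1 + 8*(-1)) = -1377*(-1 - 8) = -1377*(-9) = 12393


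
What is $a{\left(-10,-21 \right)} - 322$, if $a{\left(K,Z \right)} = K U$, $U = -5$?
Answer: $-272$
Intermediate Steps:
$a{\left(K,Z \right)} = - 5 K$ ($a{\left(K,Z \right)} = K \left(-5\right) = - 5 K$)
$a{\left(-10,-21 \right)} - 322 = \left(-5\right) \left(-10\right) - 322 = 50 - 322 = -272$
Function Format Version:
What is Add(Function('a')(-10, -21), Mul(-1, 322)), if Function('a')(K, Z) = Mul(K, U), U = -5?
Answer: -272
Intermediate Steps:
Function('a')(K, Z) = Mul(-5, K) (Function('a')(K, Z) = Mul(K, -5) = Mul(-5, K))
Add(Function('a')(-10, -21), Mul(-1, 322)) = Add(Mul(-5, -10), Mul(-1, 322)) = Add(50, -322) = -272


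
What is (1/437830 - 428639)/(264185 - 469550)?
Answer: 187671013369/89914957950 ≈ 2.0872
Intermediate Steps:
(1/437830 - 428639)/(264185 - 469550) = (1/437830 - 428639)/(-205365) = -187671013369/437830*(-1/205365) = 187671013369/89914957950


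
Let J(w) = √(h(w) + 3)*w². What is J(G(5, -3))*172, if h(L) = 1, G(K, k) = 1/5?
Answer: 344/25 ≈ 13.760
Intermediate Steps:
G(K, k) = ⅕
J(w) = 2*w² (J(w) = √(1 + 3)*w² = √4*w² = 2*w²)
J(G(5, -3))*172 = (2*(⅕)²)*172 = (2*(1/25))*172 = (2/25)*172 = 344/25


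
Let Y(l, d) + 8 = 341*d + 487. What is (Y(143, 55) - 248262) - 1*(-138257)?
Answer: -90771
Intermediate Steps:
Y(l, d) = 479 + 341*d (Y(l, d) = -8 + (341*d + 487) = -8 + (487 + 341*d) = 479 + 341*d)
(Y(143, 55) - 248262) - 1*(-138257) = ((479 + 341*55) - 248262) - 1*(-138257) = ((479 + 18755) - 248262) + 138257 = (19234 - 248262) + 138257 = -229028 + 138257 = -90771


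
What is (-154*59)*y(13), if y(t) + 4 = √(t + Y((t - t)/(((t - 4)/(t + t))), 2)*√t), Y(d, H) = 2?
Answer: 36344 - 9086*√(13 + 2*√13) ≈ -4503.7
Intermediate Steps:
y(t) = -4 + √(t + 2*√t)
(-154*59)*y(13) = (-154*59)*(-4 + √(13 + 2*√13)) = -9086*(-4 + √(13 + 2*√13)) = 36344 - 9086*√(13 + 2*√13)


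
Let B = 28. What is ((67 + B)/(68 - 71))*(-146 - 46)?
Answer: 6080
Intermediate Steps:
((67 + B)/(68 - 71))*(-146 - 46) = ((67 + 28)/(68 - 71))*(-146 - 46) = (95/(-3))*(-192) = (95*(-⅓))*(-192) = -95/3*(-192) = 6080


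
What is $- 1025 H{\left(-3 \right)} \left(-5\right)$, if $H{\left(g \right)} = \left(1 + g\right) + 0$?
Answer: $-10250$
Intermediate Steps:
$H{\left(g \right)} = 1 + g$
$- 1025 H{\left(-3 \right)} \left(-5\right) = - 1025 \left(1 - 3\right) \left(-5\right) = - 1025 \left(\left(-2\right) \left(-5\right)\right) = \left(-1025\right) 10 = -10250$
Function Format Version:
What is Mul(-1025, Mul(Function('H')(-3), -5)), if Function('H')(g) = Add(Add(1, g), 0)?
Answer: -10250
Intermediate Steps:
Function('H')(g) = Add(1, g)
Mul(-1025, Mul(Function('H')(-3), -5)) = Mul(-1025, Mul(Add(1, -3), -5)) = Mul(-1025, Mul(-2, -5)) = Mul(-1025, 10) = -10250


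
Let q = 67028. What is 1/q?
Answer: 1/67028 ≈ 1.4919e-5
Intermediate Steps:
1/q = 1/67028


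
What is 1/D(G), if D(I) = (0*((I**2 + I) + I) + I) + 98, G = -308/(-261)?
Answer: 261/25886 ≈ 0.010083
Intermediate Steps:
G = 308/261 (G = -308*(-1/261) = 308/261 ≈ 1.1801)
D(I) = 98 + I (D(I) = (0*((I + I**2) + I) + I) + 98 = (0*(I**2 + 2*I) + I) + 98 = (0 + I) + 98 = I + 98 = 98 + I)
1/D(G) = 1/(98 + 308/261) = 1/(25886/261) = 261/25886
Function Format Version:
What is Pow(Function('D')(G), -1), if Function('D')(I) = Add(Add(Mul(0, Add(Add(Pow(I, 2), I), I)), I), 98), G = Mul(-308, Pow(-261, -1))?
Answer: Rational(261, 25886) ≈ 0.010083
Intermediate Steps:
G = Rational(308, 261) (G = Mul(-308, Rational(-1, 261)) = Rational(308, 261) ≈ 1.1801)
Function('D')(I) = Add(98, I) (Function('D')(I) = Add(Add(Mul(0, Add(Add(I, Pow(I, 2)), I)), I), 98) = Add(Add(Mul(0, Add(Pow(I, 2), Mul(2, I))), I), 98) = Add(Add(0, I), 98) = Add(I, 98) = Add(98, I))
Pow(Function('D')(G), -1) = Pow(Add(98, Rational(308, 261)), -1) = Pow(Rational(25886, 261), -1) = Rational(261, 25886)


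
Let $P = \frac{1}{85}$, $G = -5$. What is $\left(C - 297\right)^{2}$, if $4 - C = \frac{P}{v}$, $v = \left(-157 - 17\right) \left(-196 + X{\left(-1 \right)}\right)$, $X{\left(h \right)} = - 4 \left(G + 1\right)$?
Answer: $\frac{608438378165209201}{7087308840000} \approx 85849.0$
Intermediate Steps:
$X{\left(h \right)} = 16$ ($X{\left(h \right)} = - 4 \left(-5 + 1\right) = \left(-4\right) \left(-4\right) = 16$)
$v = 31320$ ($v = \left(-157 - 17\right) \left(-196 + 16\right) = \left(-174\right) \left(-180\right) = 31320$)
$P = \frac{1}{85} \approx 0.011765$
$C = \frac{10648799}{2662200}$ ($C = 4 - \frac{1}{85 \cdot 31320} = 4 - \frac{1}{85} \cdot \frac{1}{31320} = 4 - \frac{1}{2662200} = \frac{10648799}{2662200} \approx 4.0$)
$\left(C - 297\right)^{2} = \left(\frac{10648799}{2662200} - 297\right)^{2} = \left(- \frac{780024601}{2662200}\right)^{2} = \frac{608438378165209201}{7087308840000}$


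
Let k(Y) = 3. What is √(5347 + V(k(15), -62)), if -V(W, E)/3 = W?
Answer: √5338 ≈ 73.062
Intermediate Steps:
V(W, E) = -3*W
√(5347 + V(k(15), -62)) = √(5347 - 3*3) = √(5347 - 9) = √5338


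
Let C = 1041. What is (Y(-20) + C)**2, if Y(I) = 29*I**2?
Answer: 159794881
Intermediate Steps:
(Y(-20) + C)**2 = (29*(-20)**2 + 1041)**2 = (29*400 + 1041)**2 = (11600 + 1041)**2 = 12641**2 = 159794881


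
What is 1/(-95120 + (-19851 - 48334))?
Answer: -1/163305 ≈ -6.1235e-6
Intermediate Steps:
1/(-95120 + (-19851 - 48334)) = 1/(-95120 - 68185) = 1/(-163305) = -1/163305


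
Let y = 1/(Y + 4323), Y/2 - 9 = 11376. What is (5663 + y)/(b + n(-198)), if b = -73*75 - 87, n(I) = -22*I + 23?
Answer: -153427660/32051019 ≈ -4.7870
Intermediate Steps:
Y = 22770 (Y = 18 + 2*11376 = 18 + 22752 = 22770)
n(I) = 23 - 22*I
y = 1/27093 (y = 1/(22770 + 4323) = 1/27093 ≈ 3.6910e-5)
b = -5562 (b = -5475 - 87 = -5562)
(5663 + y)/(b + n(-198)) = (5663 + 1/27093)/(-5562 + (23 - 22*(-198))) = 153427660/(27093*(-5562 + (23 + 4356))) = 153427660/(27093*(-5562 + 4379)) = (153427660/27093)/(-1183) = (153427660/27093)*(-1/1183) = -153427660/32051019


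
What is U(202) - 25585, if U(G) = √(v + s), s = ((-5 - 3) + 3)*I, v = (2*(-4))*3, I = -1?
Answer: -25585 + I*√19 ≈ -25585.0 + 4.3589*I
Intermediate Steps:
v = -24 (v = -8*3 = -24)
s = 5 (s = ((-5 - 3) + 3)*(-1) = (-8 + 3)*(-1) = -5*(-1) = 5)
U(G) = I*√19 (U(G) = √(-24 + 5) = √(-19) = I*√19)
U(202) - 25585 = I*√19 - 25585 = -25585 + I*√19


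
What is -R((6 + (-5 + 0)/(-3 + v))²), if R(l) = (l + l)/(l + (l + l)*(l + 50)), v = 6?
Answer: -18/1247 ≈ -0.014435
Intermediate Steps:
R(l) = 2*l/(l + 2*l*(50 + l)) (R(l) = (2*l)/(l + (2*l)*(50 + l)) = (2*l)/(l + 2*l*(50 + l)) = 2*l/(l + 2*l*(50 + l)))
-R((6 + (-5 + 0)/(-3 + v))²) = -2/(101 + 2*(6 + (-5 + 0)/(-3 + 6))²) = -2/(101 + 2*(6 - 5/3)²) = -2/(101 + 2*(13/3)²) = -2/(101 + 2*(169/9)) = -2/(101 + 338/9) = -2/1247/9 = -2*9/1247 = -1*18/1247 = -18/1247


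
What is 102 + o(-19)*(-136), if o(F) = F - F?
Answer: 102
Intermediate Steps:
o(F) = 0
102 + o(-19)*(-136) = 102 + 0*(-136) = 102 + 0 = 102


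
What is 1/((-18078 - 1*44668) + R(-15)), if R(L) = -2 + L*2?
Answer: -1/62778 ≈ -1.5929e-5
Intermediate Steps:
R(L) = -2 + 2*L
1/((-18078 - 1*44668) + R(-15)) = 1/((-18078 - 1*44668) + (-2 + 2*(-15))) = 1/((-18078 - 44668) + (-2 - 30)) = 1/(-62746 - 32) = 1/(-62778) = -1/62778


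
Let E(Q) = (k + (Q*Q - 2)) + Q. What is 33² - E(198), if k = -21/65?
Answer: -2490194/65 ≈ -38311.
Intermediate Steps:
k = -21/65 (k = -21*1/65 = -21/65 ≈ -0.32308)
E(Q) = -151/65 + Q + Q² (E(Q) = (-21/65 + (Q*Q - 2)) + Q = (-21/65 + (Q² - 2)) + Q = (-21/65 + (-2 + Q²)) + Q = (-151/65 + Q²) + Q = -151/65 + Q + Q²)
33² - E(198) = 33² - (-151/65 + 198 + 198²) = 1089 - (-151/65 + 198 + 39204) = 1089 - 1*2560979/65 = 1089 - 2560979/65 = -2490194/65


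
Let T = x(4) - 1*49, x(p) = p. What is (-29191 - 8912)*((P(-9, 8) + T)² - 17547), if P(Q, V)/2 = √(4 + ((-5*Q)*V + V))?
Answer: 534737502 + 13717080*√93 ≈ 6.6702e+8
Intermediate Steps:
P(Q, V) = 2*√(4 + V - 5*Q*V) (P(Q, V) = 2*√(4 + ((-5*Q)*V + V)) = 2*√(4 + (-5*Q*V + V)) = 2*√(4 + (V - 5*Q*V)) = 2*√(4 + V - 5*Q*V))
T = -45 (T = 4 - 1*49 = 4 - 49 = -45)
(-29191 - 8912)*((P(-9, 8) + T)² - 17547) = (-29191 - 8912)*((2*√(4 + 8 - 5*(-9)*8) - 45)² - 17547) = -38103*((2*√(4 + 8 + 360) - 45)² - 17547) = -38103*((2*√372 - 45)² - 17547) = -38103*((2*(2*√93) - 45)² - 17547) = -38103*((4*√93 - 45)² - 17547) = -38103*((-45 + 4*√93)² - 17547) = -38103*(-17547 + (-45 + 4*√93)²) = 668593341 - 38103*(-45 + 4*√93)²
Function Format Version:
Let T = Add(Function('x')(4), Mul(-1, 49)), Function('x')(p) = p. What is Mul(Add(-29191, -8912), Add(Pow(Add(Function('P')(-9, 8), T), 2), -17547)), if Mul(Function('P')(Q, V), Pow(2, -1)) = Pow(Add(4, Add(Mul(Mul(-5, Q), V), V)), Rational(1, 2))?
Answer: Add(534737502, Mul(13717080, Pow(93, Rational(1, 2)))) ≈ 6.6702e+8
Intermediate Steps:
Function('P')(Q, V) = Mul(2, Pow(Add(4, V, Mul(-5, Q, V)), Rational(1, 2))) (Function('P')(Q, V) = Mul(2, Pow(Add(4, Add(Mul(Mul(-5, Q), V), V)), Rational(1, 2))) = Mul(2, Pow(Add(4, Add(Mul(-5, Q, V), V)), Rational(1, 2))) = Mul(2, Pow(Add(4, Add(V, Mul(-5, Q, V))), Rational(1, 2))) = Mul(2, Pow(Add(4, V, Mul(-5, Q, V)), Rational(1, 2))))
T = -45 (T = Add(4, Mul(-1, 49)) = Add(4, -49) = -45)
Mul(Add(-29191, -8912), Add(Pow(Add(Function('P')(-9, 8), T), 2), -17547)) = Mul(Add(-29191, -8912), Add(Pow(Add(Mul(2, Pow(Add(4, 8, Mul(-5, -9, 8)), Rational(1, 2))), -45), 2), -17547)) = Mul(-38103, Add(Pow(Add(Mul(2, Pow(Add(4, 8, 360), Rational(1, 2))), -45), 2), -17547)) = Mul(-38103, Add(Pow(Add(Mul(2, Pow(372, Rational(1, 2))), -45), 2), -17547)) = Mul(-38103, Add(Pow(Add(Mul(2, Mul(2, Pow(93, Rational(1, 2)))), -45), 2), -17547)) = Mul(-38103, Add(Pow(Add(Mul(4, Pow(93, Rational(1, 2))), -45), 2), -17547)) = Mul(-38103, Add(Pow(Add(-45, Mul(4, Pow(93, Rational(1, 2)))), 2), -17547)) = Mul(-38103, Add(-17547, Pow(Add(-45, Mul(4, Pow(93, Rational(1, 2)))), 2))) = Add(668593341, Mul(-38103, Pow(Add(-45, Mul(4, Pow(93, Rational(1, 2)))), 2)))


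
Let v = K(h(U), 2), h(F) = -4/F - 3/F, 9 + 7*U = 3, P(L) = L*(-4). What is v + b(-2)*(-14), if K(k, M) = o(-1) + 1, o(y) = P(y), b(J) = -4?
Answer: 61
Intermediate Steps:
P(L) = -4*L
o(y) = -4*y
U = -6/7 (U = -9/7 + (1/7)*3 = -9/7 + 3/7 = -6/7 ≈ -0.85714)
h(F) = -7/F
K(k, M) = 5 (K(k, M) = -4*(-1) + 1 = 4 + 1 = 5)
v = 5
v + b(-2)*(-14) = 5 - 4*(-14) = 5 + 56 = 61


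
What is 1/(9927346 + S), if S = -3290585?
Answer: 1/6636761 ≈ 1.5068e-7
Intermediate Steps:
1/(9927346 + S) = 1/(9927346 - 3290585) = 1/6636761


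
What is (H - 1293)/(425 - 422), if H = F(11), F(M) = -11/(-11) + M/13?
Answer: -5595/13 ≈ -430.38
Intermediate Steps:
F(M) = 1 + M/13 (F(M) = -11*(-1/11) + M*(1/13) = 1 + M/13)
H = 24/13 (H = 1 + (1/13)*11 = 1 + 11/13 = 24/13 ≈ 1.8462)
(H - 1293)/(425 - 422) = (24/13 - 1293)/(425 - 422) = -16785/13/3 = (⅓)*(-16785/13) = -5595/13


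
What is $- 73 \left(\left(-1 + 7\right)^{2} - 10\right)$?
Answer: $-1898$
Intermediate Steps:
$- 73 \left(\left(-1 + 7\right)^{2} - 10\right) = - 73 \left(6^{2} - 10\right) = - 73 \left(36 - 10\right) = \left(-73\right) 26 = -1898$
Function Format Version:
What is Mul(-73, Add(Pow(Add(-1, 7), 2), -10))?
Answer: -1898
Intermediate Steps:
Mul(-73, Add(Pow(Add(-1, 7), 2), -10)) = Mul(-73, Add(Pow(6, 2), -10)) = Mul(-73, Add(36, -10)) = Mul(-73, 26) = -1898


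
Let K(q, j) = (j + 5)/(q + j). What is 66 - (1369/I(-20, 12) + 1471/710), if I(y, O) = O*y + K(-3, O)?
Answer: 106016537/1521530 ≈ 69.678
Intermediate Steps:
K(q, j) = (5 + j)/(j + q)
I(y, O) = O*y + (5 + O)/(-3 + O) (I(y, O) = O*y + (5 + O)/(O - 3) = O*y + (5 + O)/(-3 + O))
66 - (1369/I(-20, 12) + 1471/710) = 66 - (1369/(((5 + 12 + 12*(-20)*(-3 + 12))/(-3 + 12))) + 1471/710) = 66 - (1369/(((5 + 12 + 12*(-20)*9)/9)) + 1471*(1/710)) = 66 - (1369/(((5 + 12 - 2160)/9)) + 1471/710) = 66 - (1369/(((1/9)*(-2143))) + 1471/710) = 66 - (1369/(-2143/9) + 1471/710) = 66 - (1369*(-9/2143) + 1471/710) = 66 - (-12321/2143 + 1471/710) = 66 - 1*(-5595557/1521530) = 66 + 5595557/1521530 = 106016537/1521530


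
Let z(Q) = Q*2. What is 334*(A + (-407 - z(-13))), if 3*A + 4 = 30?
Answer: -373078/3 ≈ -1.2436e+5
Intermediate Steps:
A = 26/3 (A = -4/3 + (⅓)*30 = -4/3 + 10 = 26/3 ≈ 8.6667)
z(Q) = 2*Q
334*(A + (-407 - z(-13))) = 334*(26/3 + (-407 - 2*(-13))) = 334*(26/3 + (-407 - 1*(-26))) = 334*(26/3 + (-407 + 26)) = 334*(26/3 - 381) = 334*(-1117/3) = -373078/3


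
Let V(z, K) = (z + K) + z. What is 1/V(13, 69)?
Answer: 1/95 ≈ 0.010526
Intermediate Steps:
V(z, K) = K + 2*z (V(z, K) = (K + z) + z = K + 2*z)
1/V(13, 69) = 1/(69 + 2*13) = 1/(69 + 26) = 1/95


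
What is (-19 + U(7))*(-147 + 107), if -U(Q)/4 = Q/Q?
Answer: 920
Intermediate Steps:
U(Q) = -4 (U(Q) = -4*Q/Q = -4*1 = -4)
(-19 + U(7))*(-147 + 107) = (-19 - 4)*(-147 + 107) = -23*(-40) = 920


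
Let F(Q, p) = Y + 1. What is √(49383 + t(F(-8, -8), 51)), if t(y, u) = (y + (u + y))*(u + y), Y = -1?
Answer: 228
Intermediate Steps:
F(Q, p) = 0 (F(Q, p) = -1 + 1 = 0)
t(y, u) = (u + y)*(u + 2*y) (t(y, u) = (u + 2*y)*(u + y) = (u + y)*(u + 2*y))
√(49383 + t(F(-8, -8), 51)) = √(49383 + (51² + 2*0² + 3*51*0)) = √(49383 + (2601 + 2*0 + 0)) = √(49383 + (2601 + 0 + 0)) = √(49383 + 2601) = √51984 = 228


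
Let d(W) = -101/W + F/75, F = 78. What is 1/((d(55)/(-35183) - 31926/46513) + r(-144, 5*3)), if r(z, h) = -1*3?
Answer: -450028391725/1658969414778 ≈ -0.27127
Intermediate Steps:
d(W) = 26/25 - 101/W (d(W) = -101/W + 78/75 = -101/W + 78*(1/75) = -101/W + 26/25 = 26/25 - 101/W)
r(z, h) = -3
1/((d(55)/(-35183) - 31926/46513) + r(-144, 5*3)) = 1/(((26/25 - 101/55)/(-35183) - 31926/46513) - 3) = 1/(((26/25 - 101*1/55)*(-1/35183) - 31926*1/46513) - 3) = 1/(((26/25 - 101/55)*(-1/35183) - 31926/46513) - 3) = 1/((-219/275*(-1/35183) - 31926/46513) - 3) = 1/((219/9675325 - 31926/46513) - 3) = 1/(-308884239603/450028391725 - 3) = 1/(-1658969414778/450028391725) = -450028391725/1658969414778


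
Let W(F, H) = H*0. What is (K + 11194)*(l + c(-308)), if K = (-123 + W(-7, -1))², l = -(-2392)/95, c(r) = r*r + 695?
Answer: 239025922531/95 ≈ 2.5161e+9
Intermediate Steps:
c(r) = 695 + r² (c(r) = r² + 695 = 695 + r²)
W(F, H) = 0
l = 2392/95 (l = -(-2392)/95 = -46*(-52/95) = 2392/95 ≈ 25.179)
K = 15129 (K = (-123 + 0)² = (-123)² = 15129)
(K + 11194)*(l + c(-308)) = (15129 + 11194)*(2392/95 + (695 + (-308)²)) = 26323*(2392/95 + (695 + 94864)) = 26323*(2392/95 + 95559) = 26323*(9080497/95) = 239025922531/95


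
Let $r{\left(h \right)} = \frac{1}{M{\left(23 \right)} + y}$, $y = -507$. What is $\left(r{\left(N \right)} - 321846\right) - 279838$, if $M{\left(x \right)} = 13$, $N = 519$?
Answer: $- \frac{297231897}{494} \approx -6.0168 \cdot 10^{5}$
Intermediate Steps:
$r{\left(h \right)} = - \frac{1}{494}$ ($r{\left(h \right)} = \frac{1}{13 - 507} = \frac{1}{-494} = - \frac{1}{494}$)
$\left(r{\left(N \right)} - 321846\right) - 279838 = \left(- \frac{1}{494} - 321846\right) - 279838 = - \frac{158991925}{494} - 279838 = - \frac{297231897}{494}$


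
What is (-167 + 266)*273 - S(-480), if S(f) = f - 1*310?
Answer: 27817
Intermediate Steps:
S(f) = -310 + f (S(f) = f - 310 = -310 + f)
(-167 + 266)*273 - S(-480) = (-167 + 266)*273 - (-310 - 480) = 99*273 - 1*(-790) = 27027 + 790 = 27817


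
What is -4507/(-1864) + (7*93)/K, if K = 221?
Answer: 2209511/411944 ≈ 5.3636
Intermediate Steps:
-4507/(-1864) + (7*93)/K = -4507/(-1864) + (7*93)/221 = -4507*(-1/1864) + 651*(1/221) = 4507/1864 + 651/221 = 2209511/411944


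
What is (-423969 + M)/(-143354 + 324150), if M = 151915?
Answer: -136027/90398 ≈ -1.5048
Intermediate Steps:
(-423969 + M)/(-143354 + 324150) = (-423969 + 151915)/(-143354 + 324150) = -272054/180796 = -272054*1/180796 = -136027/90398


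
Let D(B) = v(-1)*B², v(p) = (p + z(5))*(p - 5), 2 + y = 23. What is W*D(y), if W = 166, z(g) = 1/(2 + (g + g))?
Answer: 402633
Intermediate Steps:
y = 21 (y = -2 + 23 = 21)
z(g) = 1/(2 + 2*g)
v(p) = (-5 + p)*(1/12 + p) (v(p) = (p + 1/(2*(1 + 5)))*(p - 5) = (p + (½)/6)*(-5 + p) = (p + (½)*(⅙))*(-5 + p) = (p + 1/12)*(-5 + p) = (1/12 + p)*(-5 + p) = (-5 + p)*(1/12 + p))
D(B) = 11*B²/2 (D(B) = (-5/12 + (-1)² - 59/12*(-1))*B² = (-5/12 + 1 + 59/12)*B² = 11*B²/2)
W*D(y) = 166*((11/2)*21²) = 166*((11/2)*441) = 166*(4851/2) = 402633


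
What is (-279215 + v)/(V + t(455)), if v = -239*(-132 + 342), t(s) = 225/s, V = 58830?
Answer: -5995171/1070715 ≈ -5.5992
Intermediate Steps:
v = -50190 (v = -239*210 = -50190)
(-279215 + v)/(V + t(455)) = (-279215 - 50190)/(58830 + 225/455) = -329405/(58830 + 225*(1/455)) = -329405/(58830 + 45/91) = -329405/5353575/91 = -329405*91/5353575 = -5995171/1070715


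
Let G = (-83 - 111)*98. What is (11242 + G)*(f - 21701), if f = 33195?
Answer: -89308380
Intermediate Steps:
G = -19012 (G = -194*98 = -19012)
(11242 + G)*(f - 21701) = (11242 - 19012)*(33195 - 21701) = -7770*11494 = -89308380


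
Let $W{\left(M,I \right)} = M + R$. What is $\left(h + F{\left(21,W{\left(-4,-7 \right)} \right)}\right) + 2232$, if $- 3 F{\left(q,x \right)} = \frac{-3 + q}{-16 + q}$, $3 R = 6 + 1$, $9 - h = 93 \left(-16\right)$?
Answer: $\frac{18639}{5} \approx 3727.8$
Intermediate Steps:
$h = 1497$ ($h = 9 - 93 \left(-16\right) = 9 - -1488 = 9 + 1488 = 1497$)
$R = \frac{7}{3}$ ($R = \frac{6 + 1}{3} = \frac{1}{3} \cdot 7 = \frac{7}{3} \approx 2.3333$)
$W{\left(M,I \right)} = \frac{7}{3} + M$ ($W{\left(M,I \right)} = M + \frac{7}{3} = \frac{7}{3} + M$)
$F{\left(q,x \right)} = - \frac{-3 + q}{3 \left(-16 + q\right)}$ ($F{\left(q,x \right)} = - \frac{\left(-3 + q\right) \frac{1}{-16 + q}}{3} = - \frac{\frac{1}{-16 + q} \left(-3 + q\right)}{3} = - \frac{-3 + q}{3 \left(-16 + q\right)}$)
$\left(h + F{\left(21,W{\left(-4,-7 \right)} \right)}\right) + 2232 = \left(1497 + \frac{3 - 21}{3 \left(-16 + 21\right)}\right) + 2232 = \left(1497 + \frac{3 - 21}{3 \cdot 5}\right) + 2232 = \left(1497 + \frac{1}{3} \cdot \frac{1}{5} \left(-18\right)\right) + 2232 = \left(1497 - \frac{6}{5}\right) + 2232 = \frac{7479}{5} + 2232 = \frac{18639}{5}$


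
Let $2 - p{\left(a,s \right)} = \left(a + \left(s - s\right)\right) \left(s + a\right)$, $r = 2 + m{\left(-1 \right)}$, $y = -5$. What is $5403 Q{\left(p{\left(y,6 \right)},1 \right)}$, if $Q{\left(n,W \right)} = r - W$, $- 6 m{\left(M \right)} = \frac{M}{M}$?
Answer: $\frac{9005}{2} \approx 4502.5$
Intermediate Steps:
$m{\left(M \right)} = - \frac{1}{6}$ ($m{\left(M \right)} = - \frac{M \frac{1}{M}}{6} = \left(- \frac{1}{6}\right) 1 = - \frac{1}{6}$)
$r = \frac{11}{6}$ ($r = 2 - \frac{1}{6} = \frac{11}{6} \approx 1.8333$)
$p{\left(a,s \right)} = 2 - a \left(a + s\right)$ ($p{\left(a,s \right)} = 2 - \left(a + \left(s - s\right)\right) \left(s + a\right) = 2 - \left(a + 0\right) \left(a + s\right) = 2 - a \left(a + s\right)$)
$Q{\left(n,W \right)} = \frac{11}{6} - W$
$5403 Q{\left(p{\left(y,6 \right)},1 \right)} = 5403 \left(\frac{11}{6} - 1\right) = 5403 \cdot \frac{5}{6} = \frac{9005}{2}$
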